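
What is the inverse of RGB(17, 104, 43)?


Invert: (255-R, 255-G, 255-B)
R: 255-17 = 238
G: 255-104 = 151
B: 255-43 = 212
= RGB(238, 151, 212)


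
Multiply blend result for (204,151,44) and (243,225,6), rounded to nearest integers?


Multiply: C = A×B/255, rounded to nearest integer
R: 204×243/255 = 49572/255 ≈ 194.400 → 194
G: 151×225/255 = 33975/255 ≈ 133.235 → 133
B: 44×6/255 = 264/255 ≈ 1.035 → 1
= RGB(194, 133, 1)


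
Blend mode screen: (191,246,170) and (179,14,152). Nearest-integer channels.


Screen: C = 255 - (255-A)×(255-B)/255, rounded to nearest integer
R: 255 - (255-191)×(255-179)/255 = 255 - 4864/255 ≈ 255 - 19.075 = 235.925 → 236
G: 255 - (255-246)×(255-14)/255 = 255 - 2169/255 ≈ 255 - 8.506 = 246.494 → 246
B: 255 - (255-170)×(255-152)/255 = 255 - 8755/255 ≈ 255 - 34.333 = 220.667 → 221
= RGB(236, 246, 221)


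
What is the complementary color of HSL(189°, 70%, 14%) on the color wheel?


Complement = opposite side of color wheel = hue + 180°
H' = (189 + 180) mod 360 = 9°
S and L unchanged.
= HSL(9°, 70%, 14%)


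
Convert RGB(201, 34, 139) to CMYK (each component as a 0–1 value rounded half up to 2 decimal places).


R'=201/255≈0.7882, G'=34/255≈0.1333, B'=139/255≈0.5451
K = 1 - max(R',G',B') = 1 - 201/255 = 54/255 = 0.21176… → 0.21
(1-R'-K)/(1-K) simplifies to (max-R)/max with max = 201:
C = (201-201)/201 = 0/201 = 0 → 0.00
M = (201-34)/201 = 167/201 = 0.83084… → 0.83
Y = (201-139)/201 = 62/201 = 0.30845… → 0.31
= CMYK(0.00, 0.83, 0.31, 0.21)


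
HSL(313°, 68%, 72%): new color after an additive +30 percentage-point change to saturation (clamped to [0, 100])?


Original S = 68%
Adjustment = +30 percentage points
New S = 68 + (30) = 98
Clamp to [0, 100] → 98
= HSL(313°, 98%, 72%)


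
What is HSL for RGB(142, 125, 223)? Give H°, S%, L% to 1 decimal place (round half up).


Normalize: R'=142/255≈0.5569, G'=125/255≈0.4902, B'=223/255≈0.8745
Max=223/255, Min=125/255, Δ=Max-Min=98/255
L = (Max+Min)/2 = (223+125)/510 = 348/510 = 0.68235… → L = 68.2%
L > 0.5 → S = Δ/(2-Max-Min) = 98/(510-223-125) = 98/162 = 0.60493… → S = 60.5%
(the 1/255 factors cancel in S and H, so raw channel differences can be used)
Max is B' → H = 60 × ((R-G)/Δ + 4) = 60 × ((142-125)/98 + 4)
  17/98 + 4 = 0.1734… + 4 = 4.1734…
  H = 60 × 4.1734… = 250.408…° → H = 250.4°
= HSL(250.4°, 60.5%, 68.2%)


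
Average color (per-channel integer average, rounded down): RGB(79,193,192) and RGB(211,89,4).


Midpoint: each channel = ⌊(C₁+C₂)/2⌋
R: ⌊(79+211)/2⌋ = 145
G: ⌊(193+89)/2⌋ = 141
B: ⌊(192+4)/2⌋ = 98
= RGB(145, 141, 98)


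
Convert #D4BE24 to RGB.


D4 → 212 (R)
BE → 190 (G)
24 → 36 (B)
= RGB(212, 190, 36)


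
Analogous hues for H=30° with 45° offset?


Base hue: 30°
Left analog: (30 - 45) mod 360 = 345°
Right analog: (30 + 45) mod 360 = 75°
Analogous hues = 345° and 75°


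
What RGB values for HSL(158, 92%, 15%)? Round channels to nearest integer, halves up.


H=158°, S=0.92, L=0.15
C = (1-|2L-1|)×S = (1-|-0.70|)×0.92 = 0.276
H' = H/60 = 158/60 ≈ 2.6333; X = C×(1-|H' mod 2 - 1|) = 0.1748
m = L - C/2 = 0.15 - 0.138 = 0.012
Sector ⌊H'⌋ = 2 → (R',G',B') = (0.0, 0.276, 0.1748)
RGB = ((R'+m)×255, (G'+m)×255, (B'+m)×255) = (3.06, 73.44, 47.634)
Round half up → RGB(3, 73, 48)


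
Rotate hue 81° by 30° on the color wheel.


New hue = (H + rotation) mod 360
New hue = (81 + 30) mod 360
= 111 mod 360
= 111°


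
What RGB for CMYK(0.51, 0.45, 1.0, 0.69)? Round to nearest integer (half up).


R = 255 × (1-C) × (1-K) = 255 × 0.49 × 0.31 = 38.7345 → 39
G = 255 × (1-M) × (1-K) = 255 × 0.55 × 0.31 = 43.4775 → 43
B = 255 × (1-Y) × (1-K) = 255 × 0.00 × 0.31 = 0
= RGB(39, 43, 0)


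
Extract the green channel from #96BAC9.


Color: #96BAC9
R = 96 = 150
G = BA = 186
B = C9 = 201
Green = 186


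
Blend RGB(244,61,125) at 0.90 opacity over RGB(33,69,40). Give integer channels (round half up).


C = α×F + (1-α)×B, with 1-α = 0.10
R: 0.90×244 + 0.10×33 = 219.60 + 3.30 = 222.90 → 223
G: 0.90×61 + 0.10×69 = 54.90 + 6.90 = 61.80 → 62
B: 0.90×125 + 0.10×40 = 112.50 + 4.00 = 116.50 → 117
= RGB(223, 62, 117)


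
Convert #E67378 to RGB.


E6 → 230 (R)
73 → 115 (G)
78 → 120 (B)
= RGB(230, 115, 120)


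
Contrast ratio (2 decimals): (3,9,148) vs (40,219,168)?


Linearize each sRGB channel c=v/255: c/12.92 if c ≤ 0.04045 else ((c+0.055)/1.055)^2.4
L = 0.2126×R_lin + 0.7152×G_lin + 0.0722×B_lin
Color 1 (3,9,148):
  R=3: 3/255≈0.0118 ≤ 0.04045 → 0.0118/12.92 ≈ 0.00091
  G=9: 9/255≈0.0353 ≤ 0.04045 → 0.0353/12.92 ≈ 0.00273
  B=148: 148/255≈0.5804 > 0.04045 → ((0.5804+0.055)/1.055)^2.4 ≈ 0.29614
  L1 = 0.2126×0.00091 + 0.7152×0.00273 + 0.0722×0.29614 ≈ 0.02353
Color 2 (40,219,168):
  R=40: 40/255≈0.1569 > 0.04045 → ((0.1569+0.055)/1.055)^2.4 ≈ 0.02122
  G=219: 219/255≈0.8588 > 0.04045 → ((0.8588+0.055)/1.055)^2.4 ≈ 0.70838
  B=168: 168/255≈0.6588 > 0.04045 → ((0.6588+0.055)/1.055)^2.4 ≈ 0.39157
  L2 = 0.2126×0.02122 + 0.7152×0.70838 + 0.0722×0.39157 ≈ 0.53941
Lighter = 0.53941, Darker = 0.02353
Ratio = (L_lighter + 0.05) / (L_darker + 0.05)
Ratio = (0.53941 + 0.05) / (0.02353 + 0.05) = 0.58941 / 0.07353 ≈ 8.0161
Ratio ≈ 8.02:1


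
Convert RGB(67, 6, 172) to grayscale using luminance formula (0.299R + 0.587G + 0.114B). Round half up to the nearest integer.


Gray = 0.299×R + 0.587×G + 0.114×B
Gray = 0.299×67 + 0.587×6 + 0.114×172
Gray = 20.033 + 3.522 + 19.608
Gray = 43.163 → round half up → 43
Gray = 43


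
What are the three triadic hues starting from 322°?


Triadic: equally spaced at 120° intervals
H1 = 322°
H2 = (322 + 120) mod 360 = 82°
H3 = (322 + 240) mod 360 = 202°
Triadic = 322°, 82°, 202°


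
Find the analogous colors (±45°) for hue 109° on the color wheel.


Base hue: 109°
Left analog: (109 - 45) mod 360 = 64°
Right analog: (109 + 45) mod 360 = 154°
Analogous hues = 64° and 154°


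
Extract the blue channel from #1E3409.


Color: #1E3409
R = 1E = 30
G = 34 = 52
B = 09 = 9
Blue = 9


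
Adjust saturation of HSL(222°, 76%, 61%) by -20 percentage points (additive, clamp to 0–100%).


Original S = 76%
Adjustment = -20 percentage points
New S = 76 + (-20) = 56
Clamp to [0, 100] → 56
= HSL(222°, 56%, 61%)


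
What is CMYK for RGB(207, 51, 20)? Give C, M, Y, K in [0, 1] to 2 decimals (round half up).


R'=207/255≈0.8118, G'=51/255≈0.2000, B'=20/255≈0.0784
K = 1 - max(R',G',B') = 1 - 207/255 = 48/255 = 0.18823… → 0.19
(1-R'-K)/(1-K) simplifies to (max-R)/max with max = 207:
C = (207-207)/207 = 0/207 = 0 → 0.00
M = (207-51)/207 = 156/207 = 0.75362… → 0.75
Y = (207-20)/207 = 187/207 = 0.90338… → 0.90
= CMYK(0.00, 0.75, 0.90, 0.19)


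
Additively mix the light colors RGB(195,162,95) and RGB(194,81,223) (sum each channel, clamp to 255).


Additive: each channel = min(255, C₁+C₂)
R: 195+194 = 389 → 255
G: 162+81 = 243 → 243
B: 95+223 = 318 → 255
= RGB(255, 243, 255)


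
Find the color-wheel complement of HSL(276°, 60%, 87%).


Complement = opposite side of color wheel = hue + 180°
H' = (276 + 180) mod 360 = 96°
S and L unchanged.
= HSL(96°, 60%, 87%)


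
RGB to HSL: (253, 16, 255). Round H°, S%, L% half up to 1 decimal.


Normalize: R'=253/255≈0.9922, G'=16/255≈0.0627, B'=255/255≈1.0000
Max=255/255, Min=16/255, Δ=Max-Min=239/255
L = (Max+Min)/2 = (255+16)/510 = 271/510 = 0.53137… → L = 53.1%
L > 0.5 → S = Δ/(2-Max-Min) = 239/(510-255-16) = 239/239 = 1 → S = 100.0%
(the 1/255 factors cancel in S and H, so raw channel differences can be used)
Max is B' → H = 60 × ((R-G)/Δ + 4) = 60 × ((253-16)/239 + 4)
  237/239 + 4 = 0.9916… + 4 = 4.9916…
  H = 60 × 4.9916… = 299.497…° → H = 299.5°
= HSL(299.5°, 100.0%, 53.1%)


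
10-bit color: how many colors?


Colors = 2^bits = 2^10
= 1,024 colors


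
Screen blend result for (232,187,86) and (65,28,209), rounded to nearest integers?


Screen: C = 255 - (255-A)×(255-B)/255, rounded to nearest integer
R: 255 - (255-232)×(255-65)/255 = 255 - 4370/255 ≈ 255 - 17.137 = 237.863 → 238
G: 255 - (255-187)×(255-28)/255 = 255 - 15436/255 ≈ 255 - 60.533 = 194.467 → 194
B: 255 - (255-86)×(255-209)/255 = 255 - 7774/255 ≈ 255 - 30.486 = 224.514 → 225
= RGB(238, 194, 225)


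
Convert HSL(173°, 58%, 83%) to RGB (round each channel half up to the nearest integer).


H=173°, S=0.58, L=0.83
C = (1-|2L-1|)×S = (1-|0.66|)×0.58 = 0.1972
H' = H/60 = 173/60 ≈ 2.8833; X = C×(1-|H' mod 2 - 1|) ≈ 0.1742
m = L - C/2 = 0.83 - 0.0986 = 0.7314
Sector ⌊H'⌋ = 2 → (R',G',B') = (0.0, 0.1972, ≈0.1742)
RGB = ((R'+m)×255, (G'+m)×255, (B'+m)×255) = (186.507, 236.793, 230.9263)
Round half up → RGB(187, 237, 231)


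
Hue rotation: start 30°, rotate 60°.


New hue = (H + rotation) mod 360
New hue = (30 + 60) mod 360
= 90 mod 360
= 90°


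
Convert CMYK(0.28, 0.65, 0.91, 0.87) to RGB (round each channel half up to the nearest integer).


R = 255 × (1-C) × (1-K) = 255 × 0.72 × 0.13 = 23.868 → 24
G = 255 × (1-M) × (1-K) = 255 × 0.35 × 0.13 = 11.6025 → 12
B = 255 × (1-Y) × (1-K) = 255 × 0.09 × 0.13 = 2.9835 → 3
= RGB(24, 12, 3)


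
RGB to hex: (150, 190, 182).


R = 150 → 96 (hex)
G = 190 → BE (hex)
B = 182 → B6 (hex)
Hex = #96BEB6


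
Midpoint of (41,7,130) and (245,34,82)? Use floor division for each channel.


Midpoint: each channel = ⌊(C₁+C₂)/2⌋
R: ⌊(41+245)/2⌋ = 143
G: ⌊(7+34)/2⌋ = 20
B: ⌊(130+82)/2⌋ = 106
= RGB(143, 20, 106)


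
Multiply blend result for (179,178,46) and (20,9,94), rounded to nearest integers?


Multiply: C = A×B/255, rounded to nearest integer
R: 179×20/255 = 3580/255 ≈ 14.039 → 14
G: 178×9/255 = 1602/255 ≈ 6.282 → 6
B: 46×94/255 = 4324/255 ≈ 16.957 → 17
= RGB(14, 6, 17)


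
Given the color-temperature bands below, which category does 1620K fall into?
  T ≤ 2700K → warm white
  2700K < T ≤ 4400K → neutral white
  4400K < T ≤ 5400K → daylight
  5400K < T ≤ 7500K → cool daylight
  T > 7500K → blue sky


Temperature: 1620K
1620K ≤ 2700K → warm white
Classification: warm white


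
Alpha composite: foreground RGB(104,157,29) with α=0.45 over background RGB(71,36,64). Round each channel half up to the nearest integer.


C = α×F + (1-α)×B, with 1-α = 0.55
R: 0.45×104 + 0.55×71 = 46.80 + 39.05 = 85.85 → 86
G: 0.45×157 + 0.55×36 = 70.65 + 19.80 = 90.45 → 90
B: 0.45×29 + 0.55×64 = 13.05 + 35.20 = 48.25 → 48
= RGB(86, 90, 48)


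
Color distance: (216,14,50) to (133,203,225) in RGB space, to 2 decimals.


d = √[(R₁-R₂)² + (G₁-G₂)² + (B₁-B₂)²]
d = √[(216-133)² + (14-203)² + (50-225)²]
d = √[6889 + 35721 + 30625]
d = √73235
d ≈ 270.62


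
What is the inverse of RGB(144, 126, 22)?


Invert: (255-R, 255-G, 255-B)
R: 255-144 = 111
G: 255-126 = 129
B: 255-22 = 233
= RGB(111, 129, 233)


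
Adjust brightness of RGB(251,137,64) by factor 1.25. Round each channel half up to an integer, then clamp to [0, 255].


Multiply each channel by 1.25, round half up, clamp to [0, 255]
R: 251×1.25 = 313.75 → round → 314 → clamp → 255
G: 137×1.25 = 171.25 → round → 171
B: 64×1.25 = 80
= RGB(255, 171, 80)


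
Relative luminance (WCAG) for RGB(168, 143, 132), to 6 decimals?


Linearize each channel (sRGB transfer function): c = v/255; c_lin = c/12.92 if c ≤ 0.04045, else ((c+0.055)/1.055)^2.4
  R: 168/255 ≈ 0.658824 > 0.04045 → ((0.658824+0.055)/1.055)^2.4 ≈ 0.391572
  G: 143/255 ≈ 0.560784 > 0.04045 → ((0.560784+0.055)/1.055)^2.4 ≈ 0.274677
  B: 132/255 ≈ 0.517647 > 0.04045 → ((0.517647+0.055)/1.055)^2.4 ≈ 0.230740
R_lin = 0.391572, G_lin = 0.274677, B_lin = 0.230740
L = 0.2126×R + 0.7152×G + 0.0722×B
L = 0.2126×0.391572 + 0.7152×0.274677 + 0.0722×0.230740
L ≈ 0.296357


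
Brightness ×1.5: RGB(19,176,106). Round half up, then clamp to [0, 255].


Multiply each channel by 1.5, round half up, clamp to [0, 255]
R: 19×1.5 = 28.5 → round → 29
G: 176×1.5 = 264 → clamp → 255
B: 106×1.5 = 159
= RGB(29, 255, 159)


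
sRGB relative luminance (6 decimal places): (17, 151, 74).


Linearize each channel (sRGB transfer function): c = v/255; c_lin = c/12.92 if c ≤ 0.04045, else ((c+0.055)/1.055)^2.4
  R: 17/255 ≈ 0.066667 > 0.04045 → ((0.066667+0.055)/1.055)^2.4 ≈ 0.005605
  G: 151/255 ≈ 0.592157 > 0.04045 → ((0.592157+0.055)/1.055)^2.4 ≈ 0.309469
  B: 74/255 ≈ 0.290196 > 0.04045 → ((0.290196+0.055)/1.055)^2.4 ≈ 0.068478
R_lin = 0.005605, G_lin = 0.309469, B_lin = 0.068478
L = 0.2126×R + 0.7152×G + 0.0722×B
L = 0.2126×0.005605 + 0.7152×0.309469 + 0.0722×0.068478
L ≈ 0.227468


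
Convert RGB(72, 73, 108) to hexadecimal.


R = 72 → 48 (hex)
G = 73 → 49 (hex)
B = 108 → 6C (hex)
Hex = #48496C


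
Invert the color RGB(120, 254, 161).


Invert: (255-R, 255-G, 255-B)
R: 255-120 = 135
G: 255-254 = 1
B: 255-161 = 94
= RGB(135, 1, 94)


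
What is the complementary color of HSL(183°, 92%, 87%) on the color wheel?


Complement = opposite side of color wheel = hue + 180°
H' = (183 + 180) mod 360 = 3°
S and L unchanged.
= HSL(3°, 92%, 87%)


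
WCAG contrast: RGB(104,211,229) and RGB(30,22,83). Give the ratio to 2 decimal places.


Linearize each sRGB channel c=v/255: c/12.92 if c ≤ 0.04045 else ((c+0.055)/1.055)^2.4
L = 0.2126×R_lin + 0.7152×G_lin + 0.0722×B_lin
Color 1 (104,211,229):
  R=104: 104/255≈0.4078 > 0.04045 → ((0.4078+0.055)/1.055)^2.4 ≈ 0.13843
  G=211: 211/255≈0.8275 > 0.04045 → ((0.8275+0.055)/1.055)^2.4 ≈ 0.65141
  B=229: 229/255≈0.8980 > 0.04045 → ((0.8980+0.055)/1.055)^2.4 ≈ 0.78354
  L1 = 0.2126×0.13843 + 0.7152×0.65141 + 0.0722×0.78354 ≈ 0.55189
Color 2 (30,22,83):
  R=30: 30/255≈0.1176 > 0.04045 → ((0.1176+0.055)/1.055)^2.4 ≈ 0.01298
  G=22: 22/255≈0.0863 > 0.04045 → ((0.0863+0.055)/1.055)^2.4 ≈ 0.00802
  B=83: 83/255≈0.3255 > 0.04045 → ((0.3255+0.055)/1.055)^2.4 ≈ 0.08650
  L2 = 0.2126×0.01298 + 0.7152×0.00802 + 0.0722×0.08650 ≈ 0.01474
Lighter = 0.55189, Darker = 0.01474
Ratio = (L_lighter + 0.05) / (L_darker + 0.05)
Ratio = (0.55189 + 0.05) / (0.01474 + 0.05) = 0.60189 / 0.06474 ≈ 9.2965
Ratio ≈ 9.30:1


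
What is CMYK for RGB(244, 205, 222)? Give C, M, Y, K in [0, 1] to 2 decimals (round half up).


R'=244/255≈0.9569, G'=205/255≈0.8039, B'=222/255≈0.8706
K = 1 - max(R',G',B') = 1 - 244/255 = 11/255 = 0.04313… → 0.04
(1-R'-K)/(1-K) simplifies to (max-R)/max with max = 244:
C = (244-244)/244 = 0/244 = 0 → 0.00
M = (244-205)/244 = 39/244 = 0.15983… → 0.16
Y = (244-222)/244 = 22/244 = 0.09016… → 0.09
= CMYK(0.00, 0.16, 0.09, 0.04)


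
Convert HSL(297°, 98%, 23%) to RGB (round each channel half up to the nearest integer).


H=297°, S=0.98, L=0.23
C = (1-|2L-1|)×S = (1-|-0.54|)×0.98 = 0.4508
H' = H/60 = 297/60 ≈ 4.9500; X = C×(1-|H' mod 2 - 1|) = 0.42826
m = L - C/2 = 0.23 - 0.2254 = 0.0046
Sector ⌊H'⌋ = 4 → (R',G',B') = (0.42826, 0.0, 0.4508)
RGB = ((R'+m)×255, (G'+m)×255, (B'+m)×255) = (110.3793, 1.173, 116.127)
Round half up → RGB(110, 1, 116)


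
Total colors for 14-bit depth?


Colors = 2^bits = 2^14
= 16,384 colors


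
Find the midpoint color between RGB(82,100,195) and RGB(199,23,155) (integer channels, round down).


Midpoint: each channel = ⌊(C₁+C₂)/2⌋
R: ⌊(82+199)/2⌋ = 140
G: ⌊(100+23)/2⌋ = 61
B: ⌊(195+155)/2⌋ = 175
= RGB(140, 61, 175)


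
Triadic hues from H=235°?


Triadic: equally spaced at 120° intervals
H1 = 235°
H2 = (235 + 120) mod 360 = 355°
H3 = (235 + 240) mod 360 = 115°
Triadic = 235°, 355°, 115°


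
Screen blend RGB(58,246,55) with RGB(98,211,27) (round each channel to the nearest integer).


Screen: C = 255 - (255-A)×(255-B)/255, rounded to nearest integer
R: 255 - (255-58)×(255-98)/255 = 255 - 30929/255 ≈ 255 - 121.290 = 133.710 → 134
G: 255 - (255-246)×(255-211)/255 = 255 - 396/255 ≈ 255 - 1.553 = 253.447 → 253
B: 255 - (255-55)×(255-27)/255 = 255 - 45600/255 ≈ 255 - 178.824 = 76.176 → 76
= RGB(134, 253, 76)


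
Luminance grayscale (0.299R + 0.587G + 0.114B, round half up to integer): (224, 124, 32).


Gray = 0.299×R + 0.587×G + 0.114×B
Gray = 0.299×224 + 0.587×124 + 0.114×32
Gray = 66.976 + 72.788 + 3.648
Gray = 143.412 → round half up → 143
Gray = 143


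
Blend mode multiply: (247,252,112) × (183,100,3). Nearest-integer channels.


Multiply: C = A×B/255, rounded to nearest integer
R: 247×183/255 = 45201/255 ≈ 177.259 → 177
G: 252×100/255 = 25200/255 ≈ 98.824 → 99
B: 112×3/255 = 336/255 ≈ 1.318 → 1
= RGB(177, 99, 1)


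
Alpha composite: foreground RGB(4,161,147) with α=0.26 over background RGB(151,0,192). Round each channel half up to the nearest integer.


C = α×F + (1-α)×B, with 1-α = 0.74
R: 0.26×4 + 0.74×151 = 1.04 + 111.74 = 112.78 → 113
G: 0.26×161 + 0.74×0 = 41.86 + 0.00 = 41.86 → 42
B: 0.26×147 + 0.74×192 = 38.22 + 142.08 = 180.30 → 180
= RGB(113, 42, 180)


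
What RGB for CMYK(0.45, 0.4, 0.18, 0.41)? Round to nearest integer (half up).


R = 255 × (1-C) × (1-K) = 255 × 0.55 × 0.59 = 82.7475 → 83
G = 255 × (1-M) × (1-K) = 255 × 0.60 × 0.59 = 90.27 → 90
B = 255 × (1-Y) × (1-K) = 255 × 0.82 × 0.59 = 123.369 → 123
= RGB(83, 90, 123)


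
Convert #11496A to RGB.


11 → 17 (R)
49 → 73 (G)
6A → 106 (B)
= RGB(17, 73, 106)


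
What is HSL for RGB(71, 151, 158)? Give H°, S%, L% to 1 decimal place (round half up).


Normalize: R'=71/255≈0.2784, G'=151/255≈0.5922, B'=158/255≈0.6196
Max=158/255, Min=71/255, Δ=Max-Min=87/255
L = (Max+Min)/2 = (158+71)/510 = 229/510 = 0.44901… → L = 44.9%
L ≤ 0.5 → S = Δ/(Max+Min) = 87/(158+71) = 87/229 = 0.37991… → S = 38.0%
(the 1/255 factors cancel in S and H, so raw channel differences can be used)
Max is B' → H = 60 × ((R-G)/Δ + 4) = 60 × ((71-151)/87 + 4)
  -80/87 + 4 = -0.9195… + 4 = 3.0804…
  H = 60 × 3.0804… = 184.827…° → H = 184.8°
= HSL(184.8°, 38.0%, 44.9%)


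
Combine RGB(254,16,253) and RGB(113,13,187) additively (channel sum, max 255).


Additive: each channel = min(255, C₁+C₂)
R: 254+113 = 367 → 255
G: 16+13 = 29 → 29
B: 253+187 = 440 → 255
= RGB(255, 29, 255)


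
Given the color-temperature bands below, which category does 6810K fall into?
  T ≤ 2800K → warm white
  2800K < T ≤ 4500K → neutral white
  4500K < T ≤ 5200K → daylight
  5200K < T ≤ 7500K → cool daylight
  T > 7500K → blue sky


Temperature: 6810K
5200K < 6810K ≤ 7500K → cool daylight
Classification: cool daylight


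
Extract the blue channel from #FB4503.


Color: #FB4503
R = FB = 251
G = 45 = 69
B = 03 = 3
Blue = 3


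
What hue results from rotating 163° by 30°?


New hue = (H + rotation) mod 360
New hue = (163 + 30) mod 360
= 193 mod 360
= 193°


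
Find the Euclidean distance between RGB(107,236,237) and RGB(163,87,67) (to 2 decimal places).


d = √[(R₁-R₂)² + (G₁-G₂)² + (B₁-B₂)²]
d = √[(107-163)² + (236-87)² + (237-67)²]
d = √[3136 + 22201 + 28900]
d = √54237
d ≈ 232.89


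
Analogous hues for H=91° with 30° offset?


Base hue: 91°
Left analog: (91 - 30) mod 360 = 61°
Right analog: (91 + 30) mod 360 = 121°
Analogous hues = 61° and 121°


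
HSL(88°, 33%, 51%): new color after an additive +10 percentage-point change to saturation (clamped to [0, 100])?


Original S = 33%
Adjustment = +10 percentage points
New S = 33 + (10) = 43
Clamp to [0, 100] → 43
= HSL(88°, 43%, 51%)


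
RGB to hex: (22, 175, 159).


R = 22 → 16 (hex)
G = 175 → AF (hex)
B = 159 → 9F (hex)
Hex = #16AF9F


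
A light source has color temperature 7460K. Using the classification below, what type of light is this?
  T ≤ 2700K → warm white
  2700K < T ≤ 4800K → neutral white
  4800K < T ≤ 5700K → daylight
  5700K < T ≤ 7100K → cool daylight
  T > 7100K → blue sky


Temperature: 7460K
7460K > 7100K → blue sky
Classification: blue sky


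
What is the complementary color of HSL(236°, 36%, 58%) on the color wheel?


Complement = opposite side of color wheel = hue + 180°
H' = (236 + 180) mod 360 = 56°
S and L unchanged.
= HSL(56°, 36%, 58%)


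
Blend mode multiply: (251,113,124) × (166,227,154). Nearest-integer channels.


Multiply: C = A×B/255, rounded to nearest integer
R: 251×166/255 = 41666/255 ≈ 163.396 → 163
G: 113×227/255 = 25651/255 ≈ 100.592 → 101
B: 124×154/255 = 19096/255 ≈ 74.886 → 75
= RGB(163, 101, 75)


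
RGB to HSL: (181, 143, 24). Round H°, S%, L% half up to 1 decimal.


Normalize: R'=181/255≈0.7098, G'=143/255≈0.5608, B'=24/255≈0.0941
Max=181/255, Min=24/255, Δ=Max-Min=157/255
L = (Max+Min)/2 = (181+24)/510 = 205/510 = 0.40196… → L = 40.2%
L ≤ 0.5 → S = Δ/(Max+Min) = 157/(181+24) = 157/205 = 0.76585… → S = 76.6%
(the 1/255 factors cancel in S and H, so raw channel differences can be used)
Max is R' → H = 60 × (((G-B)/Δ) mod 6) = 60 × (((143-24)/157) mod 6)
  119/157 = 0.7579…
  H = 60 × 0.7579… = 45.477…° → H = 45.5°
= HSL(45.5°, 76.6%, 40.2%)


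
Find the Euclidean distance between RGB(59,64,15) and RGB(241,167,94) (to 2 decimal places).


d = √[(R₁-R₂)² + (G₁-G₂)² + (B₁-B₂)²]
d = √[(59-241)² + (64-167)² + (15-94)²]
d = √[33124 + 10609 + 6241]
d = √49974
d ≈ 223.55


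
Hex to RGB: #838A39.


83 → 131 (R)
8A → 138 (G)
39 → 57 (B)
= RGB(131, 138, 57)


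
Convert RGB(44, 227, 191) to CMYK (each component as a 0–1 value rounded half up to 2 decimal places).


R'=44/255≈0.1725, G'=227/255≈0.8902, B'=191/255≈0.7490
K = 1 - max(R',G',B') = 1 - 227/255 = 28/255 = 0.10980… → 0.11
(1-R'-K)/(1-K) simplifies to (max-R)/max with max = 227:
C = (227-44)/227 = 183/227 = 0.80616… → 0.81
M = (227-227)/227 = 0/227 = 0 → 0.00
Y = (227-191)/227 = 36/227 = 0.15859… → 0.16
= CMYK(0.81, 0.00, 0.16, 0.11)


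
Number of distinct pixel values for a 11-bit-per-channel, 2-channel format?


Total bits = 11 bits/channel × 2 channels = 22 bits
Distinct pixel values = 2^22
= 4,194,304 pixel values


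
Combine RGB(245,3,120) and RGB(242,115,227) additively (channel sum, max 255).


Additive: each channel = min(255, C₁+C₂)
R: 245+242 = 487 → 255
G: 3+115 = 118 → 118
B: 120+227 = 347 → 255
= RGB(255, 118, 255)


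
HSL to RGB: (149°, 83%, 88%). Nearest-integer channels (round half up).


H=149°, S=0.83, L=0.88
C = (1-|2L-1|)×S = (1-|0.76|)×0.83 = 0.1992
H' = H/60 = 149/60 ≈ 2.4833; X = C×(1-|H' mod 2 - 1|) = 0.09628
m = L - C/2 = 0.88 - 0.0996 = 0.7804
Sector ⌊H'⌋ = 2 → (R',G',B') = (0.0, 0.1992, 0.09628)
RGB = ((R'+m)×255, (G'+m)×255, (B'+m)×255) = (199.002, 249.798, 223.5534)
Round half up → RGB(199, 250, 224)


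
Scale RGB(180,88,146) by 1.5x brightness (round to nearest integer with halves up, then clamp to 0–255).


Multiply each channel by 1.5, round half up, clamp to [0, 255]
R: 180×1.5 = 270 → clamp → 255
G: 88×1.5 = 132
B: 146×1.5 = 219
= RGB(255, 132, 219)


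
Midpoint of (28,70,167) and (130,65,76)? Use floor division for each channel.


Midpoint: each channel = ⌊(C₁+C₂)/2⌋
R: ⌊(28+130)/2⌋ = 79
G: ⌊(70+65)/2⌋ = 67
B: ⌊(167+76)/2⌋ = 121
= RGB(79, 67, 121)


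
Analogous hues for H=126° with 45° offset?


Base hue: 126°
Left analog: (126 - 45) mod 360 = 81°
Right analog: (126 + 45) mod 360 = 171°
Analogous hues = 81° and 171°


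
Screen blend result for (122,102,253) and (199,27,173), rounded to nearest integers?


Screen: C = 255 - (255-A)×(255-B)/255, rounded to nearest integer
R: 255 - (255-122)×(255-199)/255 = 255 - 7448/255 ≈ 255 - 29.208 = 225.792 → 226
G: 255 - (255-102)×(255-27)/255 = 255 - 34884/255 ≈ 255 - 136.800 = 118.200 → 118
B: 255 - (255-253)×(255-173)/255 = 255 - 164/255 ≈ 255 - 0.643 = 254.357 → 254
= RGB(226, 118, 254)


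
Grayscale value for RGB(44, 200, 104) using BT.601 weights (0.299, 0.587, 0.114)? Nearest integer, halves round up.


Gray = 0.299×R + 0.587×G + 0.114×B
Gray = 0.299×44 + 0.587×200 + 0.114×104
Gray = 13.156 + 117.400 + 11.856
Gray = 142.412 → round half up → 142
Gray = 142


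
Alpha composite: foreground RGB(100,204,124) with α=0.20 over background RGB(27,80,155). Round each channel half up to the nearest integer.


C = α×F + (1-α)×B, with 1-α = 0.80
R: 0.20×100 + 0.80×27 = 20.00 + 21.60 = 41.60 → 42
G: 0.20×204 + 0.80×80 = 40.80 + 64.00 = 104.80 → 105
B: 0.20×124 + 0.80×155 = 24.80 + 124.00 = 148.80 → 149
= RGB(42, 105, 149)


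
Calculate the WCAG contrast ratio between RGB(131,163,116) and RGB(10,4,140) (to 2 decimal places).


Linearize each sRGB channel c=v/255: c/12.92 if c ≤ 0.04045 else ((c+0.055)/1.055)^2.4
L = 0.2126×R_lin + 0.7152×G_lin + 0.0722×B_lin
Color 1 (131,163,116):
  R=131: 131/255≈0.5137 > 0.04045 → ((0.5137+0.055)/1.055)^2.4 ≈ 0.22697
  G=163: 163/255≈0.6392 > 0.04045 → ((0.6392+0.055)/1.055)^2.4 ≈ 0.36625
  B=116: 116/255≈0.4549 > 0.04045 → ((0.4549+0.055)/1.055)^2.4 ≈ 0.17465
  L1 = 0.2126×0.22697 + 0.7152×0.36625 + 0.0722×0.17465 ≈ 0.32281
Color 2 (10,4,140):
  R=10: 10/255≈0.0392 ≤ 0.04045 → 0.0392/12.92 ≈ 0.00304
  G=4: 4/255≈0.0157 ≤ 0.04045 → 0.0157/12.92 ≈ 0.00121
  B=140: 140/255≈0.5490 > 0.04045 → ((0.5490+0.055)/1.055)^2.4 ≈ 0.26225
  L2 = 0.2126×0.00304 + 0.7152×0.00121 + 0.0722×0.26225 ≈ 0.02045
Lighter = 0.32281, Darker = 0.02045
Ratio = (L_lighter + 0.05) / (L_darker + 0.05)
Ratio = (0.32281 + 0.05) / (0.02045 + 0.05) = 0.37281 / 0.07045 ≈ 5.2919
Ratio ≈ 5.29:1


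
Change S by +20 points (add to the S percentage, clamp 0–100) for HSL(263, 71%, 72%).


Original S = 71%
Adjustment = +20 percentage points
New S = 71 + (20) = 91
Clamp to [0, 100] → 91
= HSL(263°, 91%, 72%)


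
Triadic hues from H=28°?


Triadic: equally spaced at 120° intervals
H1 = 28°
H2 = (28 + 120) mod 360 = 148°
H3 = (28 + 240) mod 360 = 268°
Triadic = 28°, 148°, 268°


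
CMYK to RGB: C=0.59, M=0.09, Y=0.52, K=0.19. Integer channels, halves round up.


R = 255 × (1-C) × (1-K) = 255 × 0.41 × 0.81 = 84.6855 → 85
G = 255 × (1-M) × (1-K) = 255 × 0.91 × 0.81 = 187.9605 → 188
B = 255 × (1-Y) × (1-K) = 255 × 0.48 × 0.81 = 99.144 → 99
= RGB(85, 188, 99)


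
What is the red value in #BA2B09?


Color: #BA2B09
R = BA = 186
G = 2B = 43
B = 09 = 9
Red = 186


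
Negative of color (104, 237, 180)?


Invert: (255-R, 255-G, 255-B)
R: 255-104 = 151
G: 255-237 = 18
B: 255-180 = 75
= RGB(151, 18, 75)


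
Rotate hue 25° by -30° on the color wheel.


New hue = (H + rotation) mod 360
New hue = (25 -30) mod 360
= -5 mod 360
= 355°


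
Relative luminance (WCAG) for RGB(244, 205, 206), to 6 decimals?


Linearize each channel (sRGB transfer function): c = v/255; c_lin = c/12.92 if c ≤ 0.04045, else ((c+0.055)/1.055)^2.4
  R: 244/255 ≈ 0.956863 > 0.04045 → ((0.956863+0.055)/1.055)^2.4 ≈ 0.904661
  G: 205/255 ≈ 0.803922 > 0.04045 → ((0.803922+0.055)/1.055)^2.4 ≈ 0.610496
  B: 206/255 ≈ 0.807843 > 0.04045 → ((0.807843+0.055)/1.055)^2.4 ≈ 0.617207
R_lin = 0.904661, G_lin = 0.610496, B_lin = 0.617207
L = 0.2126×R + 0.7152×G + 0.0722×B
L = 0.2126×0.904661 + 0.7152×0.610496 + 0.0722×0.617207
L ≈ 0.673520


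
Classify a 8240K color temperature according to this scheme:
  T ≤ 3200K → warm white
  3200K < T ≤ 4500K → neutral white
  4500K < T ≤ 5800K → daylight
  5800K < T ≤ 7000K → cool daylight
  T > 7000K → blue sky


Temperature: 8240K
8240K > 7000K → blue sky
Classification: blue sky


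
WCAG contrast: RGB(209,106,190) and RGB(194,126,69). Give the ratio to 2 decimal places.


Linearize each sRGB channel c=v/255: c/12.92 if c ≤ 0.04045 else ((c+0.055)/1.055)^2.4
L = 0.2126×R_lin + 0.7152×G_lin + 0.0722×B_lin
Color 1 (209,106,190):
  R=209: 209/255≈0.8196 > 0.04045 → ((0.8196+0.055)/1.055)^2.4 ≈ 0.63760
  G=106: 106/255≈0.4157 > 0.04045 → ((0.4157+0.055)/1.055)^2.4 ≈ 0.14413
  B=190: 190/255≈0.7451 > 0.04045 → ((0.7451+0.055)/1.055)^2.4 ≈ 0.51492
  L1 = 0.2126×0.63760 + 0.7152×0.14413 + 0.0722×0.51492 ≈ 0.27581
Color 2 (194,126,69):
  R=194: 194/255≈0.7608 > 0.04045 → ((0.7608+0.055)/1.055)^2.4 ≈ 0.53948
  G=126: 126/255≈0.4941 > 0.04045 → ((0.4941+0.055)/1.055)^2.4 ≈ 0.20864
  B=69: 69/255≈0.2706 > 0.04045 → ((0.2706+0.055)/1.055)^2.4 ≈ 0.05951
  L2 = 0.2126×0.53948 + 0.7152×0.20864 + 0.0722×0.05951 ≈ 0.26821
Lighter = 0.27581, Darker = 0.26821
Ratio = (L_lighter + 0.05) / (L_darker + 0.05)
Ratio = (0.27581 + 0.05) / (0.26821 + 0.05) = 0.32581 / 0.31821 ≈ 1.0239
Ratio ≈ 1.02:1


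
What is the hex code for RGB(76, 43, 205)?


R = 76 → 4C (hex)
G = 43 → 2B (hex)
B = 205 → CD (hex)
Hex = #4C2BCD


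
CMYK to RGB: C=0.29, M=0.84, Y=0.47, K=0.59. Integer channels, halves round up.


R = 255 × (1-C) × (1-K) = 255 × 0.71 × 0.41 = 74.2305 → 74
G = 255 × (1-M) × (1-K) = 255 × 0.16 × 0.41 = 16.728 → 17
B = 255 × (1-Y) × (1-K) = 255 × 0.53 × 0.41 = 55.4115 → 55
= RGB(74, 17, 55)


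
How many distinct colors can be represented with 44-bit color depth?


Colors = 2^bits = 2^44
= 17,592,186,044,416 colors


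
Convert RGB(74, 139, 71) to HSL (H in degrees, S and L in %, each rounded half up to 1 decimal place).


Normalize: R'=74/255≈0.2902, G'=139/255≈0.5451, B'=71/255≈0.2784
Max=139/255, Min=71/255, Δ=Max-Min=68/255
L = (Max+Min)/2 = (139+71)/510 = 210/510 = 0.41176… → L = 41.2%
L ≤ 0.5 → S = Δ/(Max+Min) = 68/(139+71) = 68/210 = 0.32380… → S = 32.4%
(the 1/255 factors cancel in S and H, so raw channel differences can be used)
Max is G' → H = 60 × ((B-R)/Δ + 2) = 60 × ((71-74)/68 + 2)
  -3/68 + 2 = -0.0441… + 2 = 1.9558…
  H = 60 × 1.9558… = 117.352…° → H = 117.4°
= HSL(117.4°, 32.4%, 41.2%)


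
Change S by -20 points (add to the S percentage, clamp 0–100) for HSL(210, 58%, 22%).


Original S = 58%
Adjustment = -20 percentage points
New S = 58 + (-20) = 38
Clamp to [0, 100] → 38
= HSL(210°, 38%, 22%)


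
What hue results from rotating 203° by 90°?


New hue = (H + rotation) mod 360
New hue = (203 + 90) mod 360
= 293 mod 360
= 293°


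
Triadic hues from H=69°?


Triadic: equally spaced at 120° intervals
H1 = 69°
H2 = (69 + 120) mod 360 = 189°
H3 = (69 + 240) mod 360 = 309°
Triadic = 69°, 189°, 309°


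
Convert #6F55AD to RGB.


6F → 111 (R)
55 → 85 (G)
AD → 173 (B)
= RGB(111, 85, 173)


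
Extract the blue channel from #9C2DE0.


Color: #9C2DE0
R = 9C = 156
G = 2D = 45
B = E0 = 224
Blue = 224


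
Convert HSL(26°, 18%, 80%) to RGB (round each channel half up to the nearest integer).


H=26°, S=0.18, L=0.80
C = (1-|2L-1|)×S = (1-|0.60|)×0.18 = 0.072
H' = H/60 = 26/60 ≈ 0.4333; X = C×(1-|H' mod 2 - 1|) = 0.0312
m = L - C/2 = 0.80 - 0.036 = 0.764
Sector ⌊H'⌋ = 0 → (R',G',B') = (0.072, 0.0312, 0.0)
RGB = ((R'+m)×255, (G'+m)×255, (B'+m)×255) = (213.18, 202.776, 194.82)
Round half up → RGB(213, 203, 195)


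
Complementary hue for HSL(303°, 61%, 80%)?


Complement = opposite side of color wheel = hue + 180°
H' = (303 + 180) mod 360 = 123°
S and L unchanged.
= HSL(123°, 61%, 80%)


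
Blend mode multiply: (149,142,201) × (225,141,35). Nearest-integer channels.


Multiply: C = A×B/255, rounded to nearest integer
R: 149×225/255 = 33525/255 ≈ 131.471 → 131
G: 142×141/255 = 20022/255 ≈ 78.518 → 79
B: 201×35/255 = 7035/255 ≈ 27.588 → 28
= RGB(131, 79, 28)


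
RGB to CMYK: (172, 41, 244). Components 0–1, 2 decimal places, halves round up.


R'=172/255≈0.6745, G'=41/255≈0.1608, B'=244/255≈0.9569
K = 1 - max(R',G',B') = 1 - 244/255 = 11/255 = 0.04313… → 0.04
(1-R'-K)/(1-K) simplifies to (max-R)/max with max = 244:
C = (244-172)/244 = 72/244 = 0.29508… → 0.30
M = (244-41)/244 = 203/244 = 0.83196… → 0.83
Y = (244-244)/244 = 0/244 = 0 → 0.00
= CMYK(0.30, 0.83, 0.00, 0.04)


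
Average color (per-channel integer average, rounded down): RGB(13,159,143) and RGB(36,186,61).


Midpoint: each channel = ⌊(C₁+C₂)/2⌋
R: ⌊(13+36)/2⌋ = 24
G: ⌊(159+186)/2⌋ = 172
B: ⌊(143+61)/2⌋ = 102
= RGB(24, 172, 102)


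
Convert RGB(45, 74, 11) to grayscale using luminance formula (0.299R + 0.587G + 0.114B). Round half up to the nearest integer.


Gray = 0.299×R + 0.587×G + 0.114×B
Gray = 0.299×45 + 0.587×74 + 0.114×11
Gray = 13.455 + 43.438 + 1.254
Gray = 58.147 → round half up → 58
Gray = 58


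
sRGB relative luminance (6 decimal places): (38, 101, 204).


Linearize each channel (sRGB transfer function): c = v/255; c_lin = c/12.92 if c ≤ 0.04045, else ((c+0.055)/1.055)^2.4
  R: 38/255 ≈ 0.149020 > 0.04045 → ((0.149020+0.055)/1.055)^2.4 ≈ 0.019382
  G: 101/255 ≈ 0.396078 > 0.04045 → ((0.396078+0.055)/1.055)^2.4 ≈ 0.130136
  B: 204/255 ≈ 0.800000 > 0.04045 → ((0.800000+0.055)/1.055)^2.4 ≈ 0.603827
R_lin = 0.019382, G_lin = 0.130136, B_lin = 0.603827
L = 0.2126×R + 0.7152×G + 0.0722×B
L = 0.2126×0.019382 + 0.7152×0.130136 + 0.0722×0.603827
L ≈ 0.140791


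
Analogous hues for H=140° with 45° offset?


Base hue: 140°
Left analog: (140 - 45) mod 360 = 95°
Right analog: (140 + 45) mod 360 = 185°
Analogous hues = 95° and 185°


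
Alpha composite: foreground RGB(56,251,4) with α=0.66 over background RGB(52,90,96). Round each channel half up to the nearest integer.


C = α×F + (1-α)×B, with 1-α = 0.34
R: 0.66×56 + 0.34×52 = 36.96 + 17.68 = 54.64 → 55
G: 0.66×251 + 0.34×90 = 165.66 + 30.60 = 196.26 → 196
B: 0.66×4 + 0.34×96 = 2.64 + 32.64 = 35.28 → 35
= RGB(55, 196, 35)


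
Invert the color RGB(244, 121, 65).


Invert: (255-R, 255-G, 255-B)
R: 255-244 = 11
G: 255-121 = 134
B: 255-65 = 190
= RGB(11, 134, 190)


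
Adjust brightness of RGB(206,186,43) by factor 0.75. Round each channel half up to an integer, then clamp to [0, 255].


Multiply each channel by 0.75, round half up, clamp to [0, 255]
R: 206×0.75 = 154.5 → round → 155
G: 186×0.75 = 139.5 → round → 140
B: 43×0.75 = 32.25 → round → 32
= RGB(155, 140, 32)


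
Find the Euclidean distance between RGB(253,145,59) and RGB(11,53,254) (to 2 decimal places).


d = √[(R₁-R₂)² + (G₁-G₂)² + (B₁-B₂)²]
d = √[(253-11)² + (145-53)² + (59-254)²]
d = √[58564 + 8464 + 38025]
d = √105053
d ≈ 324.12


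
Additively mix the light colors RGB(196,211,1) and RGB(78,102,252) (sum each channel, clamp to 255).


Additive: each channel = min(255, C₁+C₂)
R: 196+78 = 274 → 255
G: 211+102 = 313 → 255
B: 1+252 = 253 → 253
= RGB(255, 255, 253)


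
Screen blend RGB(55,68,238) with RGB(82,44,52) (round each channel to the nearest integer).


Screen: C = 255 - (255-A)×(255-B)/255, rounded to nearest integer
R: 255 - (255-55)×(255-82)/255 = 255 - 34600/255 ≈ 255 - 135.686 = 119.314 → 119
G: 255 - (255-68)×(255-44)/255 = 255 - 39457/255 ≈ 255 - 154.733 = 100.267 → 100
B: 255 - (255-238)×(255-52)/255 = 255 - 3451/255 ≈ 255 - 13.533 = 241.467 → 241
= RGB(119, 100, 241)


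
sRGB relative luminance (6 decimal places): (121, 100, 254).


Linearize each channel (sRGB transfer function): c = v/255; c_lin = c/12.92 if c ≤ 0.04045, else ((c+0.055)/1.055)^2.4
  R: 121/255 ≈ 0.474510 > 0.04045 → ((0.474510+0.055)/1.055)^2.4 ≈ 0.191202
  G: 100/255 ≈ 0.392157 > 0.04045 → ((0.392157+0.055)/1.055)^2.4 ≈ 0.127438
  B: 254/255 ≈ 0.996078 > 0.04045 → ((0.996078+0.055)/1.055)^2.4 ≈ 0.991102
R_lin = 0.191202, G_lin = 0.127438, B_lin = 0.991102
L = 0.2126×R + 0.7152×G + 0.0722×B
L = 0.2126×0.191202 + 0.7152×0.127438 + 0.0722×0.991102
L ≈ 0.203350


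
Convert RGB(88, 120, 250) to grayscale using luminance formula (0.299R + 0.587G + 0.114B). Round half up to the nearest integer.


Gray = 0.299×R + 0.587×G + 0.114×B
Gray = 0.299×88 + 0.587×120 + 0.114×250
Gray = 26.312 + 70.440 + 28.500
Gray = 125.252 → round half up → 125
Gray = 125


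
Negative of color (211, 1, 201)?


Invert: (255-R, 255-G, 255-B)
R: 255-211 = 44
G: 255-1 = 254
B: 255-201 = 54
= RGB(44, 254, 54)


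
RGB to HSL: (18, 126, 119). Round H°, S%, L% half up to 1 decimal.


Normalize: R'=18/255≈0.0706, G'=126/255≈0.4941, B'=119/255≈0.4667
Max=126/255, Min=18/255, Δ=Max-Min=108/255
L = (Max+Min)/2 = (126+18)/510 = 144/510 = 0.28235… → L = 28.2%
L ≤ 0.5 → S = Δ/(Max+Min) = 108/(126+18) = 108/144 = 0.75 → S = 75.0%
(the 1/255 factors cancel in S and H, so raw channel differences can be used)
Max is G' → H = 60 × ((B-R)/Δ + 2) = 60 × ((119-18)/108 + 2)
  101/108 + 2 = 0.9351… + 2 = 2.9351…
  H = 60 × 2.9351… = 176.111…° → H = 176.1°
= HSL(176.1°, 75.0%, 28.2%)


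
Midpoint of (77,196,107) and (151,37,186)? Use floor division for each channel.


Midpoint: each channel = ⌊(C₁+C₂)/2⌋
R: ⌊(77+151)/2⌋ = 114
G: ⌊(196+37)/2⌋ = 116
B: ⌊(107+186)/2⌋ = 146
= RGB(114, 116, 146)


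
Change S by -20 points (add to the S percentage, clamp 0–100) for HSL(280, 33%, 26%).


Original S = 33%
Adjustment = -20 percentage points
New S = 33 + (-20) = 13
Clamp to [0, 100] → 13
= HSL(280°, 13%, 26%)


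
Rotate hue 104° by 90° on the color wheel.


New hue = (H + rotation) mod 360
New hue = (104 + 90) mod 360
= 194 mod 360
= 194°


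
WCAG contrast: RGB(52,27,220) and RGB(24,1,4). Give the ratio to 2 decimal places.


Linearize each sRGB channel c=v/255: c/12.92 if c ≤ 0.04045 else ((c+0.055)/1.055)^2.4
L = 0.2126×R_lin + 0.7152×G_lin + 0.0722×B_lin
Color 1 (52,27,220):
  R=52: 52/255≈0.2039 > 0.04045 → ((0.2039+0.055)/1.055)^2.4 ≈ 0.03434
  G=27: 27/255≈0.1059 > 0.04045 → ((0.1059+0.055)/1.055)^2.4 ≈ 0.01096
  B=220: 220/255≈0.8627 > 0.04045 → ((0.8627+0.055)/1.055)^2.4 ≈ 0.71569
  L1 = 0.2126×0.03434 + 0.7152×0.01096 + 0.0722×0.71569 ≈ 0.06681
Color 2 (24,1,4):
  R=24: 24/255≈0.0941 > 0.04045 → ((0.0941+0.055)/1.055)^2.4 ≈ 0.00913
  G=1: 1/255≈0.0039 ≤ 0.04045 → 0.0039/12.92 ≈ 0.00030
  B=4: 4/255≈0.0157 ≤ 0.04045 → 0.0157/12.92 ≈ 0.00121
  L2 = 0.2126×0.00913 + 0.7152×0.00030 + 0.0722×0.00121 ≈ 0.00225
Lighter = 0.06681, Darker = 0.00225
Ratio = (L_lighter + 0.05) / (L_darker + 0.05)
Ratio = (0.06681 + 0.05) / (0.00225 + 0.05) = 0.11681 / 0.05225 ≈ 2.2358
Ratio ≈ 2.24:1


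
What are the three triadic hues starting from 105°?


Triadic: equally spaced at 120° intervals
H1 = 105°
H2 = (105 + 120) mod 360 = 225°
H3 = (105 + 240) mod 360 = 345°
Triadic = 105°, 225°, 345°


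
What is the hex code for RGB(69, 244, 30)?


R = 69 → 45 (hex)
G = 244 → F4 (hex)
B = 30 → 1E (hex)
Hex = #45F41E


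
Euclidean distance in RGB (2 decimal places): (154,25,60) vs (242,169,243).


d = √[(R₁-R₂)² + (G₁-G₂)² + (B₁-B₂)²]
d = √[(154-242)² + (25-169)² + (60-243)²]
d = √[7744 + 20736 + 33489]
d = √61969
d ≈ 248.94


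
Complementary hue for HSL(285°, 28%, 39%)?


Complement = opposite side of color wheel = hue + 180°
H' = (285 + 180) mod 360 = 105°
S and L unchanged.
= HSL(105°, 28%, 39%)


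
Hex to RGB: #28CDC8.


28 → 40 (R)
CD → 205 (G)
C8 → 200 (B)
= RGB(40, 205, 200)


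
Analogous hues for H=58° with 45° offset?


Base hue: 58°
Left analog: (58 - 45) mod 360 = 13°
Right analog: (58 + 45) mod 360 = 103°
Analogous hues = 13° and 103°
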